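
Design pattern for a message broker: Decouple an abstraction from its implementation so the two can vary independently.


This matches the Bridge pattern

Bridge


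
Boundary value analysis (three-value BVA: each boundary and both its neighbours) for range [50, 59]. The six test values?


Range: [50, 59]
Boundaries: just below min, min, min+1, max-1, max, just above max
Values: [49, 50, 51, 58, 59, 60]

[49, 50, 51, 58, 59, 60]


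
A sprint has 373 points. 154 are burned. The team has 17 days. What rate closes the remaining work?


Formula: Required rate = Remaining points / Days left
Remaining = 373 - 154 = 219 points
Required rate = 219 / 17 = 12.88 points/day

12.88 points/day


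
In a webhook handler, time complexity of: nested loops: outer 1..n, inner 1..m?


Reasoning: product of independent bounds
Complexity: O(n*m)

O(n*m)


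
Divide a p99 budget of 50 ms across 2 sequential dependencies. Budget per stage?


Formula: per_stage = total_budget / stages
per_stage = 50 / 2
per_stage = 25.0 ms

25.0 ms


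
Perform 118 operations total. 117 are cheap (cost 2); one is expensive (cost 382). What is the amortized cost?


Formula: Amortized cost = Total cost / Operations
Total cost = (117 * 2) + (1 * 382)
Total cost = 234 + 382 = 616
Amortized = 616 / 118 = 5.2203

5.2203


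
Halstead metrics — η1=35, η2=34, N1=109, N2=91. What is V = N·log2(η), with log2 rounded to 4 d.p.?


Formula: V = N * log2(η), where N = N1 + N2 and η = η1 + η2
η = 35 + 34 = 69
N = 109 + 91 = 200
log2(69) ≈ 6.1085
V = 200 * 6.1085 = 1221.70

1221.70


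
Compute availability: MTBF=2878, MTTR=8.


Availability = MTBF / (MTBF + MTTR)
Availability = 2878 / (2878 + 8)
Availability = 2878 / 2886
Availability = 99.7228%

99.7228%


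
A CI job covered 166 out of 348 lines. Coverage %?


Coverage = covered / total * 100
Coverage = 166 / 348 * 100
Coverage = 47.7%

47.7%


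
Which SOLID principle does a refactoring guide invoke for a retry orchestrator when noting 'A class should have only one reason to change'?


This describes the Single Responsibility Principle (SRP)

Single Responsibility Principle (SRP)


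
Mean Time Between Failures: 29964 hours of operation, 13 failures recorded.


Formula: MTBF = Total operating time / Number of failures
MTBF = 29964 / 13
MTBF = 2304.92 hours

2304.92 hours


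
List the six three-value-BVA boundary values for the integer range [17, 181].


Range: [17, 181]
Boundaries: just below min, min, min+1, max-1, max, just above max
Values: [16, 17, 18, 180, 181, 182]

[16, 17, 18, 180, 181, 182]


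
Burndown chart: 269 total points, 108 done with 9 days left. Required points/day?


Formula: Required rate = Remaining points / Days left
Remaining = 269 - 108 = 161 points
Required rate = 161 / 9 = 17.89 points/day

17.89 points/day


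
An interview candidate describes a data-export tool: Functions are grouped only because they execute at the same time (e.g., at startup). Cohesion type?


Reasoning: Related by timing only
Type: Temporal cohesion

Temporal cohesion


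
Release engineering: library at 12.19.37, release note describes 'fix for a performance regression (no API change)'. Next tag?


Current: 12.19.37
Change category: 'fix for a performance regression (no API change)' → patch bump
SemVer rule: patch bump → increment PATCH (MAJOR and MINOR unchanged)
New: 12.19.38

12.19.38


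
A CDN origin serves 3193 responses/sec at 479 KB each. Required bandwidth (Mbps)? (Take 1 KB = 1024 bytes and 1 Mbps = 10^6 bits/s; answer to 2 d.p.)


Formula: Mbps = payload_bytes * RPS * 8 / 1e6
Payload per request = 479 KB = 479 * 1024 = 490496 bytes
Total bytes/sec = 490496 * 3193 = 1566153728
Total bits/sec = 1566153728 * 8 = 12529229824
Mbps = 12529229824 / 1e6 = 12529.23

12529.23 Mbps


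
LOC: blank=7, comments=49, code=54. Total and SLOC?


Total LOC = blank + comment + code
Total LOC = 7 + 49 + 54 = 110
SLOC (source only) = code = 54

Total LOC: 110, SLOC: 54


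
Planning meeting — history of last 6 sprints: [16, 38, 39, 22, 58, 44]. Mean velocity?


Formula: Avg velocity = Total points / Number of sprints
Points: [16, 38, 39, 22, 58, 44]
Sum = 16 + 38 + 39 + 22 + 58 + 44 = 217
Avg velocity = 217 / 6 = 36.17 points/sprint

36.17 points/sprint


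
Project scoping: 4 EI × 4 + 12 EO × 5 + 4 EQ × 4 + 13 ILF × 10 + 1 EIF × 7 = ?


UFP = EI*4 + EO*5 + EQ*4 + ILF*10 + EIF*7
UFP = 4*4 + 12*5 + 4*4 + 13*10 + 1*7
UFP = 16 + 60 + 16 + 130 + 7
UFP = 229

229


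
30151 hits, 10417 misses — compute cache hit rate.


Formula: hit rate = hits / (hits + misses) * 100
hit rate = 30151 / (30151 + 10417) * 100
hit rate = 30151 / 40568 * 100
hit rate = 74.32%

74.32%


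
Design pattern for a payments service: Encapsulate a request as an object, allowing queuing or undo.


This matches the Command pattern

Command


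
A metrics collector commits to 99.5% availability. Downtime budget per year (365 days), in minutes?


Formula: allowed downtime = period * (100 - SLA) / 100
Period (year (365 days)) = 525600 minutes
Unavailability fraction = (100 - 99.5) / 100
Allowed downtime = 525600 * (100 - 99.5) / 100
Allowed downtime = 2628.0 minutes

2628.0 minutes


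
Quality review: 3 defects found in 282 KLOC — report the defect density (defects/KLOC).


Defect density = defects / KLOC
Defect density = 3 / 282
Defect density = 0.011 defects/KLOC

0.011 defects/KLOC


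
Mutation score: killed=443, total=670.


Mutation score = killed / total * 100
Mutation score = 443 / 670 * 100
Mutation score = 66.12%

66.12%


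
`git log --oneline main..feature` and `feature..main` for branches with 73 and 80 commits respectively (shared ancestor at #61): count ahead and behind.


Common ancestor: commit #61
feature commits after divergence: 73 - 61 = 12
main commits after divergence: 80 - 61 = 19
feature is 12 commits ahead of main
main is 19 commits ahead of feature

feature ahead: 12, main ahead: 19


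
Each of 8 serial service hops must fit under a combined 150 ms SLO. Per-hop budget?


Formula: per_stage = total_budget / stages
per_stage = 150 / 8
per_stage = 18.75 ms

18.75 ms


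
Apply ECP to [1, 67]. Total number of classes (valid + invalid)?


Valid range: [1, 67]
Class 1: x < 1 — invalid
Class 2: 1 ≤ x ≤ 67 — valid
Class 3: x > 67 — invalid
Total equivalence classes: 3

3 equivalence classes


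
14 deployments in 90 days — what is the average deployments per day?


Formula: deployments per day = releases / days
= 14 / 90
= 0.156 deploys/day
(equivalently, 1.09 deploys/week)

0.156 deploys/day


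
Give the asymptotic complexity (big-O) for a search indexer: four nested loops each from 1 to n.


Reasoning: four levels of nesting
Complexity: O(n^4)

O(n^4)


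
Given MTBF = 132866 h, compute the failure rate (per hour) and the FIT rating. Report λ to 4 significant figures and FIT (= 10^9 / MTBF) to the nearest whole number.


Formula: λ = 1 / MTBF; FIT = λ × 1e9 = 1e9 / MTBF
λ = 1 / 132866 ≈ 7.526e-06 failures/hour
FIT = 1e9 / 132866 ≈ 7526 failures per 1e9 hours (nearest whole number)

λ = 7.526e-06 /h, FIT = 7526


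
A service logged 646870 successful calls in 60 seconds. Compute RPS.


Formula: throughput = requests / seconds
throughput = 646870 / 60
throughput = 10781.17 requests/second

10781.17 requests/second


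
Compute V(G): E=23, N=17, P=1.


Formula: V(G) = E - N + 2P
V(G) = 23 - 17 + 2*1
V(G) = 6 + 2
V(G) = 8

8


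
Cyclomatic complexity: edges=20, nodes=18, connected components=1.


Formula: V(G) = E - N + 2P
V(G) = 20 - 18 + 2*1
V(G) = 2 + 2
V(G) = 4

4


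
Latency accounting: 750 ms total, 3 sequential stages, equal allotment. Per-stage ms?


Formula: per_stage = total_budget / stages
per_stage = 750 / 3
per_stage = 250.0 ms

250.0 ms


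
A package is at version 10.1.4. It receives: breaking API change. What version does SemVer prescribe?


Current: 10.1.4
Change category: 'breaking API change' → major bump
SemVer rule: major bump → increment MAJOR, reset MINOR and PATCH to 0
New: 11.0.0

11.0.0


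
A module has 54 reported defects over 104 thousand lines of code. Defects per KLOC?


Defect density = defects / KLOC
Defect density = 54 / 104
Defect density = 0.519 defects/KLOC

0.519 defects/KLOC


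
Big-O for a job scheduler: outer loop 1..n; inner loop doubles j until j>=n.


Reasoning: linear outer times logarithmic inner
Complexity: O(n log n)

O(n log n)


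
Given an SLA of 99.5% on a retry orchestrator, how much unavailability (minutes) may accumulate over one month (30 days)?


Formula: allowed downtime = period * (100 - SLA) / 100
Period (month (30 days)) = 43200 minutes
Unavailability fraction = (100 - 99.5) / 100
Allowed downtime = 43200 * (100 - 99.5) / 100
Allowed downtime = 216.0 minutes

216.0 minutes


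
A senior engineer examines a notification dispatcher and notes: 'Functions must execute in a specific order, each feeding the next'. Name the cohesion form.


Reasoning: Output of one is input to next
Type: Sequential cohesion

Sequential cohesion


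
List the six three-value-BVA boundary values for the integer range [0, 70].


Range: [0, 70]
Boundaries: just below min, min, min+1, max-1, max, just above max
Values: [-1, 0, 1, 69, 70, 71]

[-1, 0, 1, 69, 70, 71]


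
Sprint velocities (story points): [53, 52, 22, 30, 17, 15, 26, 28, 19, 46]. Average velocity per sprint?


Formula: Avg velocity = Total points / Number of sprints
Points: [53, 52, 22, 30, 17, 15, 26, 28, 19, 46]
Sum = 53 + 52 + 22 + 30 + 17 + 15 + 26 + 28 + 19 + 46 = 308
Avg velocity = 308 / 10 = 30.8 points/sprint

30.8 points/sprint


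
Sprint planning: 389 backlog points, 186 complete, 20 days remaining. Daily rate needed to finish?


Formula: Required rate = Remaining points / Days left
Remaining = 389 - 186 = 203 points
Required rate = 203 / 20 = 10.15 points/day

10.15 points/day


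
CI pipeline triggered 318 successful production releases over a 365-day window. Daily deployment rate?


Formula: deployments per day = releases / days
= 318 / 365
= 0.871 deploys/day
(equivalently, 6.1 deploys/week)

0.871 deploys/day


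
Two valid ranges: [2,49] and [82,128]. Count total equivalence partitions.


Valid ranges: [2,49] and [82,128]
Class 1: x < 2 — invalid
Class 2: 2 ≤ x ≤ 49 — valid
Class 3: 49 < x < 82 — invalid (gap between ranges)
Class 4: 82 ≤ x ≤ 128 — valid
Class 5: x > 128 — invalid
Total equivalence classes: 5

5 equivalence classes


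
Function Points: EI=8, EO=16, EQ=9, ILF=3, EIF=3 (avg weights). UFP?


UFP = EI*4 + EO*5 + EQ*4 + ILF*10 + EIF*7
UFP = 8*4 + 16*5 + 9*4 + 3*10 + 3*7
UFP = 32 + 80 + 36 + 30 + 21
UFP = 199

199


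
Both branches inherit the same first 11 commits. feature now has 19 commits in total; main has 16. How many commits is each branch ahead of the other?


Common ancestor: commit #11
feature commits after divergence: 19 - 11 = 8
main commits after divergence: 16 - 11 = 5
feature is 8 commits ahead of main
main is 5 commits ahead of feature

feature ahead: 8, main ahead: 5


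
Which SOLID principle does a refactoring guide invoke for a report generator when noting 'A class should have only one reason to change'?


This describes the Single Responsibility Principle (SRP)

Single Responsibility Principle (SRP)


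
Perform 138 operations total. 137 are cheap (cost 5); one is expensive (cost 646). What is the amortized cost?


Formula: Amortized cost = Total cost / Operations
Total cost = (137 * 5) + (1 * 646)
Total cost = 685 + 646 = 1331
Amortized = 1331 / 138 = 9.6449

9.6449


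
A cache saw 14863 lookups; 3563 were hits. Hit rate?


Formula: hit rate = hits / (hits + misses) * 100
hit rate = 3563 / (3563 + 11300) * 100
hit rate = 3563 / 14863 * 100
hit rate = 23.97%

23.97%


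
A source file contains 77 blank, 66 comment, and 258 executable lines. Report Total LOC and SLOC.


Total LOC = blank + comment + code
Total LOC = 77 + 66 + 258 = 401
SLOC (source only) = code = 258

Total LOC: 401, SLOC: 258


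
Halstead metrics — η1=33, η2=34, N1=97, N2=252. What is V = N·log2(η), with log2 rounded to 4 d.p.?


Formula: V = N * log2(η), where N = N1 + N2 and η = η1 + η2
η = 33 + 34 = 67
N = 97 + 252 = 349
log2(67) ≈ 6.0661
V = 349 * 6.0661 = 2117.07

2117.07


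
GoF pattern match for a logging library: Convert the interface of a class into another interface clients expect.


This matches the Adapter pattern

Adapter


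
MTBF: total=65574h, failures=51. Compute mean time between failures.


Formula: MTBF = Total operating time / Number of failures
MTBF = 65574 / 51
MTBF = 1285.76 hours

1285.76 hours


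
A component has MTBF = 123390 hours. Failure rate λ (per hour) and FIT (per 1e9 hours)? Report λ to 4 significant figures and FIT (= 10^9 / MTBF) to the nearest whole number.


Formula: λ = 1 / MTBF; FIT = λ × 1e9 = 1e9 / MTBF
λ = 1 / 123390 ≈ 8.104e-06 failures/hour
FIT = 1e9 / 123390 ≈ 8104 failures per 1e9 hours (nearest whole number)

λ = 8.104e-06 /h, FIT = 8104


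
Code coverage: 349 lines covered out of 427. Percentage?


Coverage = covered / total * 100
Coverage = 349 / 427 * 100
Coverage = 81.73%

81.73%


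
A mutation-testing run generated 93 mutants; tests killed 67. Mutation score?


Mutation score = killed / total * 100
Mutation score = 67 / 93 * 100
Mutation score = 72.04%

72.04%


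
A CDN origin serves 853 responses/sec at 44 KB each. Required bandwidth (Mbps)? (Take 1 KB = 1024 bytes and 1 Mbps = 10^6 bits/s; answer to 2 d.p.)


Formula: Mbps = payload_bytes * RPS * 8 / 1e6
Payload per request = 44 KB = 44 * 1024 = 45056 bytes
Total bytes/sec = 45056 * 853 = 38432768
Total bits/sec = 38432768 * 8 = 307462144
Mbps = 307462144 / 1e6 = 307.46

307.46 Mbps


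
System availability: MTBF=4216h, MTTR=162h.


Availability = MTBF / (MTBF + MTTR)
Availability = 4216 / (4216 + 162)
Availability = 4216 / 4378
Availability = 96.2997%

96.2997%


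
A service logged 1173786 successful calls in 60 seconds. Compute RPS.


Formula: throughput = requests / seconds
throughput = 1173786 / 60
throughput = 19563.1 requests/second

19563.1 requests/second


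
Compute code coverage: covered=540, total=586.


Coverage = covered / total * 100
Coverage = 540 / 586 * 100
Coverage = 92.15%

92.15%


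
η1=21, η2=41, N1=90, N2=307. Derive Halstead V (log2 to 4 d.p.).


Formula: V = N * log2(η), where N = N1 + N2 and η = η1 + η2
η = 21 + 41 = 62
N = 90 + 307 = 397
log2(62) ≈ 5.9542
V = 397 * 5.9542 = 2363.82

2363.82


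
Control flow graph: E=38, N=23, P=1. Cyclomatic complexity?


Formula: V(G) = E - N + 2P
V(G) = 38 - 23 + 2*1
V(G) = 15 + 2
V(G) = 17

17


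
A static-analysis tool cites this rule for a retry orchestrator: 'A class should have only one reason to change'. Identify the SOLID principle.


This describes the Single Responsibility Principle (SRP)

Single Responsibility Principle (SRP)


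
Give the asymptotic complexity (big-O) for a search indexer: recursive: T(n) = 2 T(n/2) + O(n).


Reasoning: master theorem case 2 (merge-sort recurrence)
Complexity: O(n log n)

O(n log n)


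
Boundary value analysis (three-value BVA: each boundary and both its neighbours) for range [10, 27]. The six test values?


Range: [10, 27]
Boundaries: just below min, min, min+1, max-1, max, just above max
Values: [9, 10, 11, 26, 27, 28]

[9, 10, 11, 26, 27, 28]


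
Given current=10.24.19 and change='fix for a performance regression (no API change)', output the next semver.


Current: 10.24.19
Change category: 'fix for a performance regression (no API change)' → patch bump
SemVer rule: patch bump → increment PATCH (MAJOR and MINOR unchanged)
New: 10.24.20

10.24.20


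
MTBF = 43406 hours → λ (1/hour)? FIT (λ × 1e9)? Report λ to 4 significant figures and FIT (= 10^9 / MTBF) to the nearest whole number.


Formula: λ = 1 / MTBF; FIT = λ × 1e9 = 1e9 / MTBF
λ = 1 / 43406 ≈ 2.304e-05 failures/hour
FIT = 1e9 / 43406 ≈ 23038 failures per 1e9 hours (nearest whole number)

λ = 2.304e-05 /h, FIT = 23038


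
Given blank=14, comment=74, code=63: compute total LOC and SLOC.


Total LOC = blank + comment + code
Total LOC = 14 + 74 + 63 = 151
SLOC (source only) = code = 63

Total LOC: 151, SLOC: 63


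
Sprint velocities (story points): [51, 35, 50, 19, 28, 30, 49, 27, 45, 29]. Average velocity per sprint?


Formula: Avg velocity = Total points / Number of sprints
Points: [51, 35, 50, 19, 28, 30, 49, 27, 45, 29]
Sum = 51 + 35 + 50 + 19 + 28 + 30 + 49 + 27 + 45 + 29 = 363
Avg velocity = 363 / 10 = 36.3 points/sprint

36.3 points/sprint


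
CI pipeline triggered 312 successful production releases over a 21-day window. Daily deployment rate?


Formula: deployments per day = releases / days
= 312 / 21
= 14.857 deploys/day
(equivalently, 104.0 deploys/week)

14.857 deploys/day


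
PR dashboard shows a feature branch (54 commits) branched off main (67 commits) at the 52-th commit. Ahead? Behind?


Common ancestor: commit #52
feature commits after divergence: 54 - 52 = 2
main commits after divergence: 67 - 52 = 15
feature is 2 commits ahead of main
main is 15 commits ahead of feature

feature ahead: 2, main ahead: 15


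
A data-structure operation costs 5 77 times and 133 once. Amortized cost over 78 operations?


Formula: Amortized cost = Total cost / Operations
Total cost = (77 * 5) + (1 * 133)
Total cost = 385 + 133 = 518
Amortized = 518 / 78 = 6.641

6.641


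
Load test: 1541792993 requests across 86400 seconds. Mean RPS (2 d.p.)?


Formula: throughput = requests / seconds
throughput = 1541792993 / 86400
throughput = 17844.83 requests/second

17844.83 requests/second


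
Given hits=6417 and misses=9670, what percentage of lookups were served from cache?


Formula: hit rate = hits / (hits + misses) * 100
hit rate = 6417 / (6417 + 9670) * 100
hit rate = 6417 / 16087 * 100
hit rate = 39.89%

39.89%


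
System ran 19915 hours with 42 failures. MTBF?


Formula: MTBF = Total operating time / Number of failures
MTBF = 19915 / 42
MTBF = 474.17 hours

474.17 hours


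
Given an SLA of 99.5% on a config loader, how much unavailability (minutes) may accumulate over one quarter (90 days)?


Formula: allowed downtime = period * (100 - SLA) / 100
Period (quarter (90 days)) = 129600 minutes
Unavailability fraction = (100 - 99.5) / 100
Allowed downtime = 129600 * (100 - 99.5) / 100
Allowed downtime = 648.0 minutes

648.0 minutes


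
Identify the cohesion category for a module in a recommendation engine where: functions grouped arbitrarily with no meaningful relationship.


Reasoning: Worst: random grouping
Type: Coincidental cohesion

Coincidental cohesion


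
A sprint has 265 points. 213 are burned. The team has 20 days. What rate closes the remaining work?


Formula: Required rate = Remaining points / Days left
Remaining = 265 - 213 = 52 points
Required rate = 52 / 20 = 2.6 points/day

2.6 points/day


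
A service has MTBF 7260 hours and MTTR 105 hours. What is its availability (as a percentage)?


Availability = MTBF / (MTBF + MTTR)
Availability = 7260 / (7260 + 105)
Availability = 7260 / 7365
Availability = 98.5743%

98.5743%


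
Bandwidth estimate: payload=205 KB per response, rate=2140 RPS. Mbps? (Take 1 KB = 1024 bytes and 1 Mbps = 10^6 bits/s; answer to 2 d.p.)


Formula: Mbps = payload_bytes * RPS * 8 / 1e6
Payload per request = 205 KB = 205 * 1024 = 209920 bytes
Total bytes/sec = 209920 * 2140 = 449228800
Total bits/sec = 449228800 * 8 = 3593830400
Mbps = 3593830400 / 1e6 = 3593.83

3593.83 Mbps


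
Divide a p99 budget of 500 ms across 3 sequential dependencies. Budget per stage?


Formula: per_stage = total_budget / stages
per_stage = 500 / 3
per_stage = 166.67 ms

166.67 ms


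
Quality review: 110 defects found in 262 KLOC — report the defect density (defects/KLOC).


Defect density = defects / KLOC
Defect density = 110 / 262
Defect density = 0.42 defects/KLOC

0.42 defects/KLOC


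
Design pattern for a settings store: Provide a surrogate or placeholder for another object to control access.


This matches the Proxy pattern

Proxy


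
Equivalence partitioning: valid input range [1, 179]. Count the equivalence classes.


Valid range: [1, 179]
Class 1: x < 1 — invalid
Class 2: 1 ≤ x ≤ 179 — valid
Class 3: x > 179 — invalid
Total equivalence classes: 3

3 equivalence classes


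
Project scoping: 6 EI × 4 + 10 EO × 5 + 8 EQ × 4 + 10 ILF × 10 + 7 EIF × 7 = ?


UFP = EI*4 + EO*5 + EQ*4 + ILF*10 + EIF*7
UFP = 6*4 + 10*5 + 8*4 + 10*10 + 7*7
UFP = 24 + 50 + 32 + 100 + 49
UFP = 255

255


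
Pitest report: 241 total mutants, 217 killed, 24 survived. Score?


Mutation score = killed / total * 100
Mutation score = 217 / 241 * 100
Mutation score = 90.04%

90.04%


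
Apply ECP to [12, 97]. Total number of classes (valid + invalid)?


Valid range: [12, 97]
Class 1: x < 12 — invalid
Class 2: 12 ≤ x ≤ 97 — valid
Class 3: x > 97 — invalid
Total equivalence classes: 3

3 equivalence classes


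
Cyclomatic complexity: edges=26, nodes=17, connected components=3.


Formula: V(G) = E - N + 2P
V(G) = 26 - 17 + 2*3
V(G) = 9 + 6
V(G) = 15

15


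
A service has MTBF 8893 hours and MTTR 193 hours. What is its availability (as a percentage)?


Availability = MTBF / (MTBF + MTTR)
Availability = 8893 / (8893 + 193)
Availability = 8893 / 9086
Availability = 97.8759%

97.8759%


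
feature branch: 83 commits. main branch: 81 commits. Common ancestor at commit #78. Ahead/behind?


Common ancestor: commit #78
feature commits after divergence: 83 - 78 = 5
main commits after divergence: 81 - 78 = 3
feature is 5 commits ahead of main
main is 3 commits ahead of feature

feature ahead: 5, main ahead: 3


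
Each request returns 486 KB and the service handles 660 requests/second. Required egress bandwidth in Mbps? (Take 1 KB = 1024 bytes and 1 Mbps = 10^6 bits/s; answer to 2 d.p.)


Formula: Mbps = payload_bytes * RPS * 8 / 1e6
Payload per request = 486 KB = 486 * 1024 = 497664 bytes
Total bytes/sec = 497664 * 660 = 328458240
Total bits/sec = 328458240 * 8 = 2627665920
Mbps = 2627665920 / 1e6 = 2627.67

2627.67 Mbps


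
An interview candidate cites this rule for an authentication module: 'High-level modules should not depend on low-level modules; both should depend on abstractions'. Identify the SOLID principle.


This describes the Dependency Inversion Principle (DIP)

Dependency Inversion Principle (DIP)


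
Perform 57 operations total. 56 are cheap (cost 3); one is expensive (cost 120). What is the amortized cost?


Formula: Amortized cost = Total cost / Operations
Total cost = (56 * 3) + (1 * 120)
Total cost = 168 + 120 = 288
Amortized = 288 / 57 = 5.0526

5.0526


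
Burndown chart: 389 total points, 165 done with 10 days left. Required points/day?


Formula: Required rate = Remaining points / Days left
Remaining = 389 - 165 = 224 points
Required rate = 224 / 10 = 22.4 points/day

22.4 points/day


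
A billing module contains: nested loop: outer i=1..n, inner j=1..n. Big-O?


Reasoning: n iterations times n iterations
Complexity: O(n^2)

O(n^2)


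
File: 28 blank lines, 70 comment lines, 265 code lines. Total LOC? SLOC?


Total LOC = blank + comment + code
Total LOC = 28 + 70 + 265 = 363
SLOC (source only) = code = 265

Total LOC: 363, SLOC: 265


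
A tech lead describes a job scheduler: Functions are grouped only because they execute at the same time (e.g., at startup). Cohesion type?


Reasoning: Related by timing only
Type: Temporal cohesion

Temporal cohesion


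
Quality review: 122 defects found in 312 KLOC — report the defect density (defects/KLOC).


Defect density = defects / KLOC
Defect density = 122 / 312
Defect density = 0.391 defects/KLOC

0.391 defects/KLOC


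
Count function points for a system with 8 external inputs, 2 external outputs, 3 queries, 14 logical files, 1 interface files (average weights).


UFP = EI*4 + EO*5 + EQ*4 + ILF*10 + EIF*7
UFP = 8*4 + 2*5 + 3*4 + 14*10 + 1*7
UFP = 32 + 10 + 12 + 140 + 7
UFP = 201

201


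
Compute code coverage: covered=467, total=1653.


Coverage = covered / total * 100
Coverage = 467 / 1653 * 100
Coverage = 28.25%

28.25%


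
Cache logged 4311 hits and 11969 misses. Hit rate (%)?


Formula: hit rate = hits / (hits + misses) * 100
hit rate = 4311 / (4311 + 11969) * 100
hit rate = 4311 / 16280 * 100
hit rate = 26.48%

26.48%


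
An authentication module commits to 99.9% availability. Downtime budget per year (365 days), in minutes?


Formula: allowed downtime = period * (100 - SLA) / 100
Period (year (365 days)) = 525600 minutes
Unavailability fraction = (100 - 99.9) / 100
Allowed downtime = 525600 * (100 - 99.9) / 100
Allowed downtime = 525.6 minutes

525.6 minutes


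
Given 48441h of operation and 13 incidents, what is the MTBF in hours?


Formula: MTBF = Total operating time / Number of failures
MTBF = 48441 / 13
MTBF = 3726.23 hours

3726.23 hours


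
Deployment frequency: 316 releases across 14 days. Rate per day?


Formula: deployments per day = releases / days
= 316 / 14
= 22.571 deploys/day
(equivalently, 158.0 deploys/week)

22.571 deploys/day


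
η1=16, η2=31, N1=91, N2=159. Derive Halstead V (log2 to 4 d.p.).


Formula: V = N * log2(η), where N = N1 + N2 and η = η1 + η2
η = 16 + 31 = 47
N = 91 + 159 = 250
log2(47) ≈ 5.5546
V = 250 * 5.5546 = 1388.65

1388.65


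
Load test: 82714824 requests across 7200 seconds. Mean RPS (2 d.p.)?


Formula: throughput = requests / seconds
throughput = 82714824 / 7200
throughput = 11488.17 requests/second

11488.17 requests/second


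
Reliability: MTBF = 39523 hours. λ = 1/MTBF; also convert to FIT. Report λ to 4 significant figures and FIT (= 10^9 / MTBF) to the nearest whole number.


Formula: λ = 1 / MTBF; FIT = λ × 1e9 = 1e9 / MTBF
λ = 1 / 39523 ≈ 2.530e-05 failures/hour
FIT = 1e9 / 39523 ≈ 25302 failures per 1e9 hours (nearest whole number)

λ = 2.530e-05 /h, FIT = 25302


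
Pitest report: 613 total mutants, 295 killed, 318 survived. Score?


Mutation score = killed / total * 100
Mutation score = 295 / 613 * 100
Mutation score = 48.12%

48.12%


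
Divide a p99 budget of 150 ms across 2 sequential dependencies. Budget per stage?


Formula: per_stage = total_budget / stages
per_stage = 150 / 2
per_stage = 75.0 ms

75.0 ms


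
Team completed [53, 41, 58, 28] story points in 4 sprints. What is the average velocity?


Formula: Avg velocity = Total points / Number of sprints
Points: [53, 41, 58, 28]
Sum = 53 + 41 + 58 + 28 = 180
Avg velocity = 180 / 4 = 45.0 points/sprint

45.0 points/sprint


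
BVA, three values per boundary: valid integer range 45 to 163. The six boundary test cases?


Range: [45, 163]
Boundaries: just below min, min, min+1, max-1, max, just above max
Values: [44, 45, 46, 162, 163, 164]

[44, 45, 46, 162, 163, 164]


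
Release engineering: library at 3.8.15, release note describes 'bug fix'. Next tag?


Current: 3.8.15
Change category: 'bug fix' → patch bump
SemVer rule: patch bump → increment PATCH (MAJOR and MINOR unchanged)
New: 3.8.16

3.8.16


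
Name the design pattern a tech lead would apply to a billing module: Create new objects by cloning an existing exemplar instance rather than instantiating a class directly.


This matches the Prototype pattern

Prototype


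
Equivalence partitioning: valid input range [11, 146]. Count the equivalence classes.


Valid range: [11, 146]
Class 1: x < 11 — invalid
Class 2: 11 ≤ x ≤ 146 — valid
Class 3: x > 146 — invalid
Total equivalence classes: 3

3 equivalence classes


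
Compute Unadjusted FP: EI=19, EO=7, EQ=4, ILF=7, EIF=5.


UFP = EI*4 + EO*5 + EQ*4 + ILF*10 + EIF*7
UFP = 19*4 + 7*5 + 4*4 + 7*10 + 5*7
UFP = 76 + 35 + 16 + 70 + 35
UFP = 232

232


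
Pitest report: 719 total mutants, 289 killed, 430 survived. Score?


Mutation score = killed / total * 100
Mutation score = 289 / 719 * 100
Mutation score = 40.19%

40.19%


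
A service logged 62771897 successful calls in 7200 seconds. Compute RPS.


Formula: throughput = requests / seconds
throughput = 62771897 / 7200
throughput = 8718.32 requests/second

8718.32 requests/second


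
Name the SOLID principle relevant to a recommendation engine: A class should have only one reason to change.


This describes the Single Responsibility Principle (SRP)

Single Responsibility Principle (SRP)


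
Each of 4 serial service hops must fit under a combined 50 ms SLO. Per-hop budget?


Formula: per_stage = total_budget / stages
per_stage = 50 / 4
per_stage = 12.5 ms

12.5 ms


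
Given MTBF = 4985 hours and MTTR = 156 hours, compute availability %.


Availability = MTBF / (MTBF + MTTR)
Availability = 4985 / (4985 + 156)
Availability = 4985 / 5141
Availability = 96.9656%

96.9656%


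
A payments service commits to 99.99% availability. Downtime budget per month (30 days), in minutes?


Formula: allowed downtime = period * (100 - SLA) / 100
Period (month (30 days)) = 43200 minutes
Unavailability fraction = (100 - 99.99) / 100
Allowed downtime = 43200 * (100 - 99.99) / 100
Allowed downtime = 4.32 minutes

4.32 minutes


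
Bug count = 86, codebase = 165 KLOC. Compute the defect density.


Defect density = defects / KLOC
Defect density = 86 / 165
Defect density = 0.521 defects/KLOC

0.521 defects/KLOC


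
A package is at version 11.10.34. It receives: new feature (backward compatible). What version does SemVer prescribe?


Current: 11.10.34
Change category: 'new feature (backward compatible)' → minor bump
SemVer rule: minor bump → increment MINOR, reset PATCH to 0 (MAJOR unchanged)
New: 11.11.0

11.11.0


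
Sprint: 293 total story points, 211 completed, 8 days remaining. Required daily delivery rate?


Formula: Required rate = Remaining points / Days left
Remaining = 293 - 211 = 82 points
Required rate = 82 / 8 = 10.25 points/day

10.25 points/day


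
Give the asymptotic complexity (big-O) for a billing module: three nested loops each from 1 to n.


Reasoning: three levels of nesting over n
Complexity: O(n^3)

O(n^3)


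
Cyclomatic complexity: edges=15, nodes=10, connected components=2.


Formula: V(G) = E - N + 2P
V(G) = 15 - 10 + 2*2
V(G) = 5 + 4
V(G) = 9

9


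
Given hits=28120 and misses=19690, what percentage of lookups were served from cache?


Formula: hit rate = hits / (hits + misses) * 100
hit rate = 28120 / (28120 + 19690) * 100
hit rate = 28120 / 47810 * 100
hit rate = 58.82%

58.82%


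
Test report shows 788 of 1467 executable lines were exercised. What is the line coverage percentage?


Coverage = covered / total * 100
Coverage = 788 / 1467 * 100
Coverage = 53.72%

53.72%


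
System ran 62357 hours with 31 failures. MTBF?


Formula: MTBF = Total operating time / Number of failures
MTBF = 62357 / 31
MTBF = 2011.52 hours

2011.52 hours


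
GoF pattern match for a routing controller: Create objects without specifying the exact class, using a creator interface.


This matches the Factory Method pattern

Factory Method


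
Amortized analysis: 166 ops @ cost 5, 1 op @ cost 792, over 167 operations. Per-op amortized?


Formula: Amortized cost = Total cost / Operations
Total cost = (166 * 5) + (1 * 792)
Total cost = 830 + 792 = 1622
Amortized = 1622 / 167 = 9.7126

9.7126


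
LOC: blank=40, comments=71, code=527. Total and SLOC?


Total LOC = blank + comment + code
Total LOC = 40 + 71 + 527 = 638
SLOC (source only) = code = 527

Total LOC: 638, SLOC: 527


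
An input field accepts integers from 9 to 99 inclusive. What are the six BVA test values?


Range: [9, 99]
Boundaries: just below min, min, min+1, max-1, max, just above max
Values: [8, 9, 10, 98, 99, 100]

[8, 9, 10, 98, 99, 100]


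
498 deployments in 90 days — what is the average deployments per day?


Formula: deployments per day = releases / days
= 498 / 90
= 5.533 deploys/day
(equivalently, 38.73 deploys/week)

5.533 deploys/day


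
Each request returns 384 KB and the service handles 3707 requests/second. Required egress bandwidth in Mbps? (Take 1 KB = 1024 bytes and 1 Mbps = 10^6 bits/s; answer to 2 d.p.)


Formula: Mbps = payload_bytes * RPS * 8 / 1e6
Payload per request = 384 KB = 384 * 1024 = 393216 bytes
Total bytes/sec = 393216 * 3707 = 1457651712
Total bits/sec = 1457651712 * 8 = 11661213696
Mbps = 11661213696 / 1e6 = 11661.21

11661.21 Mbps


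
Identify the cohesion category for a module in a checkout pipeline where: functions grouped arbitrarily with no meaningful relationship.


Reasoning: Worst: random grouping
Type: Coincidental cohesion

Coincidental cohesion


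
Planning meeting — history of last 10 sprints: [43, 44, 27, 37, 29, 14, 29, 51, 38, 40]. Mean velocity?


Formula: Avg velocity = Total points / Number of sprints
Points: [43, 44, 27, 37, 29, 14, 29, 51, 38, 40]
Sum = 43 + 44 + 27 + 37 + 29 + 14 + 29 + 51 + 38 + 40 = 352
Avg velocity = 352 / 10 = 35.2 points/sprint

35.2 points/sprint


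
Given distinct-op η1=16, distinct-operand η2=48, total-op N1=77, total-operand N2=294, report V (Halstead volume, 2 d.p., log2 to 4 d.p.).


Formula: V = N * log2(η), where N = N1 + N2 and η = η1 + η2
η = 16 + 48 = 64
N = 77 + 294 = 371
log2(64) ≈ 6.0000
V = 371 * 6.0000 = 2226.00

2226.00


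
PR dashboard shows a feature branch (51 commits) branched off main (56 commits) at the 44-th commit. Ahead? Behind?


Common ancestor: commit #44
feature commits after divergence: 51 - 44 = 7
main commits after divergence: 56 - 44 = 12
feature is 7 commits ahead of main
main is 12 commits ahead of feature

feature ahead: 7, main ahead: 12


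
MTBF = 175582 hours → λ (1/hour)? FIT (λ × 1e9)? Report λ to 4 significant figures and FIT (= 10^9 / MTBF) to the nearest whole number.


Formula: λ = 1 / MTBF; FIT = λ × 1e9 = 1e9 / MTBF
λ = 1 / 175582 ≈ 5.695e-06 failures/hour
FIT = 1e9 / 175582 ≈ 5695 failures per 1e9 hours (nearest whole number)

λ = 5.695e-06 /h, FIT = 5695


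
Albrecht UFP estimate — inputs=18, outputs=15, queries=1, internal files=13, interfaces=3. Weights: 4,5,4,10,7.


UFP = EI*4 + EO*5 + EQ*4 + ILF*10 + EIF*7
UFP = 18*4 + 15*5 + 1*4 + 13*10 + 3*7
UFP = 72 + 75 + 4 + 130 + 21
UFP = 302

302


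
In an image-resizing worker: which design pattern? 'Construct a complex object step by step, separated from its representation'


This matches the Builder pattern

Builder


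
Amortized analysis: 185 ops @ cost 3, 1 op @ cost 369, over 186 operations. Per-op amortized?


Formula: Amortized cost = Total cost / Operations
Total cost = (185 * 3) + (1 * 369)
Total cost = 555 + 369 = 924
Amortized = 924 / 186 = 4.9677

4.9677


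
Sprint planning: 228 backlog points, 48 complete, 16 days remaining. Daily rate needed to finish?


Formula: Required rate = Remaining points / Days left
Remaining = 228 - 48 = 180 points
Required rate = 180 / 16 = 11.25 points/day

11.25 points/day


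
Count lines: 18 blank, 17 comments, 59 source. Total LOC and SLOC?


Total LOC = blank + comment + code
Total LOC = 18 + 17 + 59 = 94
SLOC (source only) = code = 59

Total LOC: 94, SLOC: 59


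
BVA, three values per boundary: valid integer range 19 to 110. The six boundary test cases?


Range: [19, 110]
Boundaries: just below min, min, min+1, max-1, max, just above max
Values: [18, 19, 20, 109, 110, 111]

[18, 19, 20, 109, 110, 111]


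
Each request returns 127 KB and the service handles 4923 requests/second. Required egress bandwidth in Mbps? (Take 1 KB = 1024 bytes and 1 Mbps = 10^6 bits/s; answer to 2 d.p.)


Formula: Mbps = payload_bytes * RPS * 8 / 1e6
Payload per request = 127 KB = 127 * 1024 = 130048 bytes
Total bytes/sec = 130048 * 4923 = 640226304
Total bits/sec = 640226304 * 8 = 5121810432
Mbps = 5121810432 / 1e6 = 5121.81

5121.81 Mbps


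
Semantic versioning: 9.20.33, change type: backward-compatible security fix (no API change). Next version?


Current: 9.20.33
Change category: 'backward-compatible security fix (no API change)' → patch bump
SemVer rule: patch bump → increment PATCH (MAJOR and MINOR unchanged)
New: 9.20.34

9.20.34


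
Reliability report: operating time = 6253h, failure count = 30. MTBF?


Formula: MTBF = Total operating time / Number of failures
MTBF = 6253 / 30
MTBF = 208.43 hours

208.43 hours


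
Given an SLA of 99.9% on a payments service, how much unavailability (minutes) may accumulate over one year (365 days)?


Formula: allowed downtime = period * (100 - SLA) / 100
Period (year (365 days)) = 525600 minutes
Unavailability fraction = (100 - 99.9) / 100
Allowed downtime = 525600 * (100 - 99.9) / 100
Allowed downtime = 525.6 minutes

525.6 minutes


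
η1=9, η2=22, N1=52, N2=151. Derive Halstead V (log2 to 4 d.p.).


Formula: V = N * log2(η), where N = N1 + N2 and η = η1 + η2
η = 9 + 22 = 31
N = 52 + 151 = 203
log2(31) ≈ 4.9542
V = 203 * 4.9542 = 1005.70

1005.70


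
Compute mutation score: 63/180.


Mutation score = killed / total * 100
Mutation score = 63 / 180 * 100
Mutation score = 35.0%

35.0%


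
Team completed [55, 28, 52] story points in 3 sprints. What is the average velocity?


Formula: Avg velocity = Total points / Number of sprints
Points: [55, 28, 52]
Sum = 55 + 28 + 52 = 135
Avg velocity = 135 / 3 = 45.0 points/sprint

45.0 points/sprint


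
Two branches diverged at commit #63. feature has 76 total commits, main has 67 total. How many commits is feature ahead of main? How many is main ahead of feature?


Common ancestor: commit #63
feature commits after divergence: 76 - 63 = 13
main commits after divergence: 67 - 63 = 4
feature is 13 commits ahead of main
main is 4 commits ahead of feature

feature ahead: 13, main ahead: 4


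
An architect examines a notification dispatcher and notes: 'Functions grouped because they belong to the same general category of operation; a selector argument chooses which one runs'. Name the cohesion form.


Reasoning: Grouped by category of activity, not by data or sequence
Type: Logical cohesion

Logical cohesion


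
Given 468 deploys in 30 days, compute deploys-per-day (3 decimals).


Formula: deployments per day = releases / days
= 468 / 30
= 15.6 deploys/day
(equivalently, 109.2 deploys/week)

15.6 deploys/day


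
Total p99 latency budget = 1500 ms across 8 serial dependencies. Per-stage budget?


Formula: per_stage = total_budget / stages
per_stage = 1500 / 8
per_stage = 187.5 ms

187.5 ms


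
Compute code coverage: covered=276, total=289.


Coverage = covered / total * 100
Coverage = 276 / 289 * 100
Coverage = 95.5%

95.5%


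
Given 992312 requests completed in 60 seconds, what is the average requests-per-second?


Formula: throughput = requests / seconds
throughput = 992312 / 60
throughput = 16538.53 requests/second

16538.53 requests/second


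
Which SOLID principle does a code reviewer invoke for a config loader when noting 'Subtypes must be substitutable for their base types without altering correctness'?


This describes the Liskov Substitution Principle (LSP)

Liskov Substitution Principle (LSP)


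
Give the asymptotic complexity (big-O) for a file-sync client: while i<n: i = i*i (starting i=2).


Reasoning: squaring drives double-exponential growth; iterations ~ log log n
Complexity: O(log log n)

O(log log n)


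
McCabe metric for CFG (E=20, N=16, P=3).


Formula: V(G) = E - N + 2P
V(G) = 20 - 16 + 2*3
V(G) = 4 + 6
V(G) = 10

10
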